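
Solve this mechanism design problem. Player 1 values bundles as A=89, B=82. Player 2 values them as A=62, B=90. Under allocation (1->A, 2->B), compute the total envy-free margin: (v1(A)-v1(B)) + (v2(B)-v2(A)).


Step 1: Player 1's margin = v1(A) - v1(B) = 89 - 82 = 7
Step 2: Player 2's margin = v2(B) - v2(A) = 90 - 62 = 28
Step 3: Total margin = 7 + 28 = 35

35


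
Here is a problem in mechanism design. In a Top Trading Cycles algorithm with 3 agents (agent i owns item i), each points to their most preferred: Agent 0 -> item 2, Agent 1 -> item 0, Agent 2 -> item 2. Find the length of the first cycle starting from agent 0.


Step 1: Trace the pointer graph from agent 0: 0 -> 2 -> 2
Step 2: A cycle is detected when we revisit agent 2
Step 3: The cycle is: 2 -> 2
Step 4: Cycle length = 1

1


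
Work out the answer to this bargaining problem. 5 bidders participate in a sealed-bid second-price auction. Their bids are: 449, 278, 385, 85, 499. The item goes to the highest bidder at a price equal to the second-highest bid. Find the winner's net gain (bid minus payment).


Step 1: Sort bids in descending order: 499, 449, 385, 278, 85
Step 2: The winning bid is the highest: 499
Step 3: The payment equals the second-highest bid: 449
Step 4: Surplus = winner's bid - payment = 499 - 449 = 50

50


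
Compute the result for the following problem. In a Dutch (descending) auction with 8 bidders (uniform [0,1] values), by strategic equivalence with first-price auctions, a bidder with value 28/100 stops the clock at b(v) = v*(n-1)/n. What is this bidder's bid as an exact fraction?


Step 1: Dutch auctions are strategically equivalent to first-price auctions
Step 2: The equilibrium bid is b(v) = v*(n-1)/n
Step 3: b = 7/25 * 7/8
Step 4: b = 49/200

49/200


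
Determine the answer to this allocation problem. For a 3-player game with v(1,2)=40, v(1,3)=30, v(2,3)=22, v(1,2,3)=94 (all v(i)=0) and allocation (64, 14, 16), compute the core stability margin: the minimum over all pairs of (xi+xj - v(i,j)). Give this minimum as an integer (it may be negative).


Step 1: Slack for coalition (1,2): x1+x2 - v12 = 78 - 40 = 38
Step 2: Slack for coalition (1,3): x1+x3 - v13 = 80 - 30 = 50
Step 3: Slack for coalition (2,3): x2+x3 - v23 = 30 - 22 = 8
Step 4: Minimum slack = min(38, 50, 8) = 8, attained by (2,3); no pair can gain by deviating, so the allocation is in the core

8


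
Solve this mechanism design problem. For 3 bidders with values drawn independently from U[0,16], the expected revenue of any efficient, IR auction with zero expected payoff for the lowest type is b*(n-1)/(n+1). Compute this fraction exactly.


Step 1: By Revenue Equivalence, expected revenue = b*(n-1)/(n+1)
Step 2: Substituting n = 3, b = 16
Step 3: Revenue = 16*(3-1)/(3+1) = 16*2/4
Step 4: Revenue = 32/4 = 8

8


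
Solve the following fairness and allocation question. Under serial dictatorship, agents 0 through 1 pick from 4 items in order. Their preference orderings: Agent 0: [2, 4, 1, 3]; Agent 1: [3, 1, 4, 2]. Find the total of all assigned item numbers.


Step 1: Agent 0 picks item 2
Step 2: Agent 1 picks item 3
Step 3: Sum = 2 + 3 = 5

5


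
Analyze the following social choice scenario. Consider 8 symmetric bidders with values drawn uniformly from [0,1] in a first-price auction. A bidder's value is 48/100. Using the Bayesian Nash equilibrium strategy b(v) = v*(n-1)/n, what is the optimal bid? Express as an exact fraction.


Step 1: The symmetric BNE bidding function is b(v) = v * (n-1) / n
Step 2: Substitute v = 12/25 and n = 8
Step 3: b = 12/25 * 7/8
Step 4: b = 21/50

21/50


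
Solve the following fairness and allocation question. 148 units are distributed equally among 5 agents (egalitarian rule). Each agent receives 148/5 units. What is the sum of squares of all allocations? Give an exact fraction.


Step 1: Each agent's share = 148/5
Step 2: Square of each share = (148/5)^2 = 21904/25
Step 3: Sum of squares = 5 * 21904/25 = 21904/5

21904/5


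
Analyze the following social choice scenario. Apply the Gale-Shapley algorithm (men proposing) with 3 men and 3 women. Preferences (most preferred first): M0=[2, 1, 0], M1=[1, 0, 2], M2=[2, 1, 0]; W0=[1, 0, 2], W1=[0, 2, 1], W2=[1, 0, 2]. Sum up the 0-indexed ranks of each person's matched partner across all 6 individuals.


Step 1: Run Gale-Shapley (men propose, women hold best offer):
  M0 proposes to W2; she accepts
  M1 proposes to W1; she accepts
  M2 proposes to W2; rejected
  M2 proposes to W1; she switches from M1
  M1 proposes to W0; she accepts
Step 2: Final matching: W0-M1, W1-M2, W2-M0
Step 3: 0-indexed ranks (man's rank of his match, then woman's): 1 + 0 + 1 + 1 + 0 + 1
Step 4: Total rank sum = 4

4


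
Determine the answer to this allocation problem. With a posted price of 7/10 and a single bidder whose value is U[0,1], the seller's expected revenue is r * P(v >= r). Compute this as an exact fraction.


Step 1: Posted price r = 7/10, value support [0,1]
Step 2: P(v >= r) = (1 - 7/10)/1 = 3/10
Step 3: Expected revenue = r * P(v >= r) = 7/10 * 3/10
Step 4: Revenue = 21/100

21/100


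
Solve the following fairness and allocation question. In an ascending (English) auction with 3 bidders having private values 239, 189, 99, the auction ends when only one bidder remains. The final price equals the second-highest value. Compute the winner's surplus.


Step 1: Identify the highest value: 239
Step 2: Identify the second-highest value: 189
Step 3: The final price = second-highest value = 189
Step 4: Surplus = 239 - 189 = 50

50


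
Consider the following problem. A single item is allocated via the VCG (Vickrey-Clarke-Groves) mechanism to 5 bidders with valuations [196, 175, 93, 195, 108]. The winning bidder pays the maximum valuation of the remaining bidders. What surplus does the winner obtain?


Step 1: The winner is the agent with the highest value: agent 0 with value 196
Step 2: Values of other agents: [175, 93, 195, 108]
Step 3: VCG payment = max of others' values = 195
Step 4: Surplus = 196 - 195 = 1

1


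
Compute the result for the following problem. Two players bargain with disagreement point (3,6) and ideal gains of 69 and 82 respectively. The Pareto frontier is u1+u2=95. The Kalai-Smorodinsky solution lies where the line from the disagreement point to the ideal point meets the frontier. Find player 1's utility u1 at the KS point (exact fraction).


Step 1: At the KS point, (u1-d1)/r1 = (u2-d2)/r2 = t and u1+u2 = 95
Step 2: u1 = d1 + r1*t and u2 = d2 + r2*t, so (d1 + r1*t) + (d2 + r2*t) = 95
Step 3: t = (95 - 3 - 6)/(69 + 82) = 86/151
Step 4: u1 = d1 + r1*t = 3 + 69 * 86/151 = 6387/151
Step 5: (Check: u2 = d2 + r2*t = 7958/151; u1+u2 = 6387/151 + 7958/151 = 95, on the frontier.)

6387/151


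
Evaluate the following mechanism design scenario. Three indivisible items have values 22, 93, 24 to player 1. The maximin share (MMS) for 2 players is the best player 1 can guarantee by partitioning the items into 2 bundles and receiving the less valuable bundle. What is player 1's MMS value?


Step 1: Item values = 22, 93, 24
Step 2: Enumerate all 2-bundle partitions and take the smaller bundle:
  Partition 1: {22} vs {93,24} -> bundles 22, 117; min = 22
  Partition 2: {93} vs {22,24} -> bundles 93, 46; min = 46
  Partition 3: {24} vs {22,93} -> bundles 24, 115; min = 24
Step 3: MMS = max(22, 46, 24) = 46

46


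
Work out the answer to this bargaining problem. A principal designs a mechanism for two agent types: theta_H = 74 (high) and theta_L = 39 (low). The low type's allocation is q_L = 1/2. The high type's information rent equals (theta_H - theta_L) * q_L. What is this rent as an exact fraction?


Step 1: theta_H - theta_L = 74 - 39 = 35
Step 2: Information rent = (theta_H - theta_L) * q_L
Step 3: = 35 * 1/2
Step 4: = 35/2

35/2


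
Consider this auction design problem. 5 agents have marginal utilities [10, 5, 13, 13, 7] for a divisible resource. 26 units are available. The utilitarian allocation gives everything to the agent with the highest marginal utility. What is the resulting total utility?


Step 1: The marginal utilities are [10, 5, 13, 13, 7]
Step 2: The highest marginal utility is 13
Step 3: All 26 units go to that agent
Step 4: Total utility = 13 * 26 = 338

338


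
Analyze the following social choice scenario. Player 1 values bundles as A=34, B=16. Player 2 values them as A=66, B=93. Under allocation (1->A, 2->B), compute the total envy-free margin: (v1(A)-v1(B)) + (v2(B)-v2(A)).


Step 1: Player 1's margin = v1(A) - v1(B) = 34 - 16 = 18
Step 2: Player 2's margin = v2(B) - v2(A) = 93 - 66 = 27
Step 3: Total margin = 18 + 27 = 45

45


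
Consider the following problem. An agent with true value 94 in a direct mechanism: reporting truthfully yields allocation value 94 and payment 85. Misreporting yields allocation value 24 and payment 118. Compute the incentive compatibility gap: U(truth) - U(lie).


Step 1: U(truth) = value - payment = 94 - 85 = 9
Step 2: U(lie) = allocation - payment = 24 - 118 = -94
Step 3: IC gap = 9 - (-94) = 103

103


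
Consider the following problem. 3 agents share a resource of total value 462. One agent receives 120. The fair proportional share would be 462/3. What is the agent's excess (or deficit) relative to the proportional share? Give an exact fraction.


Step 1: Proportional share = 462/3 = 154
Step 2: Agent's actual allocation = 120
Step 3: Excess = 120 - 154 = -34

-34


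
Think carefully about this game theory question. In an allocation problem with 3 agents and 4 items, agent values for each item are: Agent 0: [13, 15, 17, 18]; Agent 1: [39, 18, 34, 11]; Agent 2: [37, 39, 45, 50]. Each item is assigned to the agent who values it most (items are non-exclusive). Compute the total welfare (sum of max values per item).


Step 1: For each item, find the maximum value among all agents.
Step 2: Item 0 -> Agent 1 (value 39)
Step 3: Item 1 -> Agent 2 (value 39)
Step 4: Item 2 -> Agent 2 (value 45)
Step 5: Item 3 -> Agent 2 (value 50)
Step 6: Total welfare = 39 + 39 + 45 + 50 = 173

173


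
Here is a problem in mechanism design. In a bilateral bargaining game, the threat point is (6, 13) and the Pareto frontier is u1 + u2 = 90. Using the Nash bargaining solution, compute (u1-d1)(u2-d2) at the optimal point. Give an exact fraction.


Step 1: The Nash solution splits surplus symmetrically above the disagreement point
Step 2: u1 = (total + d1 - d2)/2 = (90 + 6 - 13)/2 = 83/2
Step 3: u2 = (total - d1 + d2)/2 = (90 - 6 + 13)/2 = 97/2
Step 4: Nash product = (83/2 - 6) * (97/2 - 13)
Step 5: = 71/2 * 71/2 = 5041/4

5041/4


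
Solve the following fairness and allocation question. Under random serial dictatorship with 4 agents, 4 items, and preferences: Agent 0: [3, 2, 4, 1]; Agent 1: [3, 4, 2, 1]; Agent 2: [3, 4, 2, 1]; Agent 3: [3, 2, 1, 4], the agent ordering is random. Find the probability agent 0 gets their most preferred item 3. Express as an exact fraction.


Step 1: Agent 0 wants item 3
Step 2: There are 24 possible orderings of agents
Step 3: In 6 orderings, agent 0 gets item 3
Step 4: Probability = 6/24 = 1/4

1/4


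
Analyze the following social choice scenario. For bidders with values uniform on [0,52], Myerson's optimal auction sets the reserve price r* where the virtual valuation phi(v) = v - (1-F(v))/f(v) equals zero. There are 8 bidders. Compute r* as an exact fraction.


Step 1: For U[0,52], F(v) = v/52 and f(v) = 1/52
Step 2: phi(v) = v - (1 - v/52)/(1/52) = v - (52 - v) = 2v - 52
Step 3: Set phi(r*) = 0: 2r* - 52 = 0
Step 4: r* = 52/2 = 26 (the number of bidders n = 8 does not enter)

26


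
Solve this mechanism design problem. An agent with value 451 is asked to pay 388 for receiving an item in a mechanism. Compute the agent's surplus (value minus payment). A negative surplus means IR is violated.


Step 1: Surplus = value - payment = 451 - 388 = 63
Step 2: IR is satisfied (surplus >= 0)

63


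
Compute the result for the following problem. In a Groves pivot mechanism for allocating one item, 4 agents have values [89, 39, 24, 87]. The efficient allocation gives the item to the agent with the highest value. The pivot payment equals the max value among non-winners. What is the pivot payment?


Step 1: The efficient winner is agent 0 with value 89
Step 2: Other agents' values: [39, 24, 87]
Step 3: Pivot payment = max(others) = 87
Step 4: The winner pays 87

87


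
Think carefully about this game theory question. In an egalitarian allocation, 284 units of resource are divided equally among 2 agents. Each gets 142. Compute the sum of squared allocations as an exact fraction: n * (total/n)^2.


Step 1: Each agent's share = 284/2 = 142
Step 2: Square of each share = (142)^2 = 20164
Step 3: Sum of squares = 2 * 20164 = 40328

40328


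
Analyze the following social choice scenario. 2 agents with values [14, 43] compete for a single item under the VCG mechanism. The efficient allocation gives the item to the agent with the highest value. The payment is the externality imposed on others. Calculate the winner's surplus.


Step 1: The winner is the agent with the highest value: agent 1 with value 43
Step 2: Values of other agents: [14]
Step 3: VCG payment = max of others' values = 14
Step 4: Surplus = 43 - 14 = 29

29


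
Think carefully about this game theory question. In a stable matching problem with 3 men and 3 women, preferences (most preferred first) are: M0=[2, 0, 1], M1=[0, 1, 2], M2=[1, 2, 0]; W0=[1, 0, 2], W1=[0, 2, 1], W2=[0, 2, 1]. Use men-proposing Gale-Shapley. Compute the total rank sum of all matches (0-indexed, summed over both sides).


Step 1: Run Gale-Shapley (men propose, women hold best offer):
  M0 proposes to W2; she accepts
  M1 proposes to W0; she accepts
  M2 proposes to W1; she accepts
Step 2: Final matching: W0-M1, W1-M2, W2-M0
Step 3: 0-indexed ranks (man's rank of his match, then woman's): 0 + 0 + 0 + 1 + 0 + 0
Step 4: Total rank sum = 1

1


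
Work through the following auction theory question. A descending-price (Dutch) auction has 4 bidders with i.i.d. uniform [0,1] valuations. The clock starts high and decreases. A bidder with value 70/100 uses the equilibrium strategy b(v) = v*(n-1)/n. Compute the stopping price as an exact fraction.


Step 1: Dutch auctions are strategically equivalent to first-price auctions
Step 2: The equilibrium bid is b(v) = v*(n-1)/n
Step 3: b = 7/10 * 3/4
Step 4: b = 21/40

21/40


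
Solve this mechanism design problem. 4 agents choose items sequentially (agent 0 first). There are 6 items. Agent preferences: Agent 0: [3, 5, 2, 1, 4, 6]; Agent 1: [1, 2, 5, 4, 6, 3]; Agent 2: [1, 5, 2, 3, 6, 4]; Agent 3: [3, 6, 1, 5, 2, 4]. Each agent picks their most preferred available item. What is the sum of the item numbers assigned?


Step 1: Agent 0 picks item 3
Step 2: Agent 1 picks item 1
Step 3: Agent 2 picks item 5
Step 4: Agent 3 picks item 6
Step 5: Sum = 3 + 1 + 5 + 6 = 15

15


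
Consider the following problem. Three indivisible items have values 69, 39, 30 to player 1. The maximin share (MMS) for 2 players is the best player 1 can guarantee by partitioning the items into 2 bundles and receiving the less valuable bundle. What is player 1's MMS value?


Step 1: Item values = 69, 39, 30
Step 2: Enumerate all 2-bundle partitions and take the smaller bundle:
  Partition 1: {69} vs {39,30} -> bundles 69, 69; min = 69
  Partition 2: {39} vs {69,30} -> bundles 39, 99; min = 39
  Partition 3: {30} vs {69,39} -> bundles 30, 108; min = 30
Step 3: MMS = max(69, 39, 30) = 69

69


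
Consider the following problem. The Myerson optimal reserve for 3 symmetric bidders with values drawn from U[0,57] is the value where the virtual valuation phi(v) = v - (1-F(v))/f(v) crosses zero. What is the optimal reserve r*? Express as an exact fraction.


Step 1: For U[0,57], F(v) = v/57 and f(v) = 1/57
Step 2: phi(v) = v - (1 - v/57)/(1/57) = v - (57 - v) = 2v - 57
Step 3: Set phi(r*) = 0: 2r* - 57 = 0
Step 4: r* = 57/2 (the number of bidders n = 3 does not enter)

57/2


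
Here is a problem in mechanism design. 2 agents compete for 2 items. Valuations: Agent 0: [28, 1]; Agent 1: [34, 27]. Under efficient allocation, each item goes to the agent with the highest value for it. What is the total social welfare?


Step 1: For each item, find the maximum value among all agents.
Step 2: Item 0 -> Agent 1 (value 34)
Step 3: Item 1 -> Agent 1 (value 27)
Step 4: Total welfare = 34 + 27 = 61

61


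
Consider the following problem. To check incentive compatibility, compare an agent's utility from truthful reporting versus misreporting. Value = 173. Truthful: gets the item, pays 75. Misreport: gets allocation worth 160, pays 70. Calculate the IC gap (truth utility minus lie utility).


Step 1: U(truth) = value - payment = 173 - 75 = 98
Step 2: U(lie) = allocation - payment = 160 - 70 = 90
Step 3: IC gap = 98 - 90 = 8

8


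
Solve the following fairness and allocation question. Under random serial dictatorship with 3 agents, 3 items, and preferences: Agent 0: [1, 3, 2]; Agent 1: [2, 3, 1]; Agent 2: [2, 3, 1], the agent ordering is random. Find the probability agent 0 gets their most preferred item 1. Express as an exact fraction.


Step 1: Agent 0 wants item 1
Step 2: There are 6 possible orderings of agents
Step 3: In 6 orderings, agent 0 gets item 1
Step 4: Probability = 6/6 = 1

1


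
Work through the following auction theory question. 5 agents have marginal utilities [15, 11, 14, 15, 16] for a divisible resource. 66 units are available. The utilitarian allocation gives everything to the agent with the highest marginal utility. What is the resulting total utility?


Step 1: The marginal utilities are [15, 11, 14, 15, 16]
Step 2: The highest marginal utility is 16
Step 3: All 66 units go to that agent
Step 4: Total utility = 16 * 66 = 1056

1056


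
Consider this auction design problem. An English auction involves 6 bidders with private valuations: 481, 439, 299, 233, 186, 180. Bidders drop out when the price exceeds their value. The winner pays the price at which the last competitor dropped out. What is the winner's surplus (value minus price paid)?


Step 1: Identify the highest value: 481
Step 2: Identify the second-highest value: 439
Step 3: The final price = second-highest value = 439
Step 4: Surplus = 481 - 439 = 42

42


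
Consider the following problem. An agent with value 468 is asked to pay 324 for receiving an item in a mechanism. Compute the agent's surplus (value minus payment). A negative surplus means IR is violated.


Step 1: Surplus = value - payment = 468 - 324 = 144
Step 2: IR is satisfied (surplus >= 0)

144


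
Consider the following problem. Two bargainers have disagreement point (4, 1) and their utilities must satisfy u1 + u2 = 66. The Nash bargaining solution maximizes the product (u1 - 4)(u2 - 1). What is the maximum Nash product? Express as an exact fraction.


Step 1: The Nash solution splits surplus symmetrically above the disagreement point
Step 2: u1 = (total + d1 - d2)/2 = (66 + 4 - 1)/2 = 69/2
Step 3: u2 = (total - d1 + d2)/2 = (66 - 4 + 1)/2 = 63/2
Step 4: Nash product = (69/2 - 4) * (63/2 - 1)
Step 5: = 61/2 * 61/2 = 3721/4

3721/4


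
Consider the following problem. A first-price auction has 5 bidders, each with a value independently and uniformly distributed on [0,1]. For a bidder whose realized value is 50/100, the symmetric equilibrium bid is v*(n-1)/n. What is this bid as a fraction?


Step 1: The symmetric BNE bidding function is b(v) = v * (n-1) / n
Step 2: Substitute v = 1/2 and n = 5
Step 3: b = 1/2 * 4/5
Step 4: b = 2/5

2/5


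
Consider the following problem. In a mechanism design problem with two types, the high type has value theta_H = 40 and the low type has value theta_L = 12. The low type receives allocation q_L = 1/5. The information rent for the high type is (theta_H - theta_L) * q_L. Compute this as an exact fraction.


Step 1: theta_H - theta_L = 40 - 12 = 28
Step 2: Information rent = (theta_H - theta_L) * q_L
Step 3: = 28 * 1/5
Step 4: = 28/5

28/5


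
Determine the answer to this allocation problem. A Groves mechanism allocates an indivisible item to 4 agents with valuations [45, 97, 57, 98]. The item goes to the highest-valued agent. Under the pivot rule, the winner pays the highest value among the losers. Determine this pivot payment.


Step 1: The efficient winner is agent 3 with value 98
Step 2: Other agents' values: [45, 97, 57]
Step 3: Pivot payment = max(others) = 97
Step 4: The winner pays 97

97


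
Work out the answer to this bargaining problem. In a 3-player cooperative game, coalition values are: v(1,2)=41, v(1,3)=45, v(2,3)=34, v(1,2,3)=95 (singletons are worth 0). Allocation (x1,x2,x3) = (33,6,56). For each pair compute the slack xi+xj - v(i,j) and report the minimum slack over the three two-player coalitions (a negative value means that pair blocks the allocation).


Step 1: Slack for coalition (1,2): x1+x2 - v12 = 39 - 41 = -2
Step 2: Slack for coalition (1,3): x1+x3 - v13 = 89 - 45 = 44
Step 3: Slack for coalition (2,3): x2+x3 - v23 = 62 - 34 = 28
Step 4: Minimum slack = min(-2, 44, 28) = -2, attained by (1,2); coalition (1,2) can block (slack < 0), so the allocation is not in the core

-2


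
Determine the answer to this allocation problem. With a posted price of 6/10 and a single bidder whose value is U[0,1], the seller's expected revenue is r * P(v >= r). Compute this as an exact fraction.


Step 1: Posted price r = 3/5, value support [0,1]
Step 2: P(v >= r) = (1 - 3/5)/1 = 2/5
Step 3: Expected revenue = r * P(v >= r) = 3/5 * 2/5
Step 4: Revenue = 6/25

6/25


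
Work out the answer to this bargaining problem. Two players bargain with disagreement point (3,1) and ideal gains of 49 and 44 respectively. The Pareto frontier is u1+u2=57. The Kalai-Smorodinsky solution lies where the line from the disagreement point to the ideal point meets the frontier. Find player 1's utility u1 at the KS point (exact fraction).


Step 1: At the KS point, (u1-d1)/r1 = (u2-d2)/r2 = t and u1+u2 = 57
Step 2: u1 = d1 + r1*t and u2 = d2 + r2*t, so (d1 + r1*t) + (d2 + r2*t) = 57
Step 3: t = (57 - 3 - 1)/(49 + 44) = 53/93
Step 4: u1 = d1 + r1*t = 3 + 49 * 53/93 = 2876/93
Step 5: (Check: u2 = d2 + r2*t = 2425/93; u1+u2 = 2876/93 + 2425/93 = 57, on the frontier.)

2876/93


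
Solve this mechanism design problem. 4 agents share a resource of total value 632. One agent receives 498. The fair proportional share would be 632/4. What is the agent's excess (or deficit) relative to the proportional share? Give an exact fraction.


Step 1: Proportional share = 632/4 = 158
Step 2: Agent's actual allocation = 498
Step 3: Excess = 498 - 158 = 340

340


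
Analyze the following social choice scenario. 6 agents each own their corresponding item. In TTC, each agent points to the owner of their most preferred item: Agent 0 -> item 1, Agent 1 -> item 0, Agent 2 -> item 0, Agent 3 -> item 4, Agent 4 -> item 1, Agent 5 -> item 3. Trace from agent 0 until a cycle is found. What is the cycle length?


Step 1: Trace the pointer graph from agent 0: 0 -> 1 -> 0
Step 2: A cycle is detected when we revisit agent 0
Step 3: The cycle is: 0 -> 1 -> 0
Step 4: Cycle length = 2

2


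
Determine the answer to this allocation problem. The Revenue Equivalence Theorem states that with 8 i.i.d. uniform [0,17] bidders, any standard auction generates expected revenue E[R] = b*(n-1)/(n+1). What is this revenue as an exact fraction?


Step 1: By Revenue Equivalence, expected revenue = b*(n-1)/(n+1)
Step 2: Substituting n = 8, b = 17
Step 3: Revenue = 17*(8-1)/(8+1) = 17*7/9
Step 4: Revenue = 119/9

119/9


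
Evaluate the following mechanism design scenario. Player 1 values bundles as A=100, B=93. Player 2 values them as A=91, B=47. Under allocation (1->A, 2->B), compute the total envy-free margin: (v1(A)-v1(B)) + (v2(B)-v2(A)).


Step 1: Player 1's margin = v1(A) - v1(B) = 100 - 93 = 7
Step 2: Player 2's margin = v2(B) - v2(A) = 47 - 91 = -44
Step 3: Total margin = 7 + -44 = -37

-37


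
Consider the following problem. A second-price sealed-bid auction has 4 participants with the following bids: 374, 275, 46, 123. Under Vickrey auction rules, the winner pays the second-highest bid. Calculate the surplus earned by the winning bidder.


Step 1: Sort bids in descending order: 374, 275, 123, 46
Step 2: The winning bid is the highest: 374
Step 3: The payment equals the second-highest bid: 275
Step 4: Surplus = winner's bid - payment = 374 - 275 = 99

99


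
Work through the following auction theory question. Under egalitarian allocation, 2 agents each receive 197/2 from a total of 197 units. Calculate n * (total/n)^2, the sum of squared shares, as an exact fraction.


Step 1: Each agent's share = 197/2
Step 2: Square of each share = (197/2)^2 = 38809/4
Step 3: Sum of squares = 2 * 38809/4 = 38809/2

38809/2


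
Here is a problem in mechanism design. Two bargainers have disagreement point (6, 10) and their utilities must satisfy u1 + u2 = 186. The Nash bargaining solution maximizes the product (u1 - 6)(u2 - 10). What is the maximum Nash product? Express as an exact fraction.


Step 1: The Nash solution splits surplus symmetrically above the disagreement point
Step 2: u1 = (total + d1 - d2)/2 = (186 + 6 - 10)/2 = 91
Step 3: u2 = (total - d1 + d2)/2 = (186 - 6 + 10)/2 = 95
Step 4: Nash product = (91 - 6) * (95 - 10)
Step 5: = 85 * 85 = 7225

7225


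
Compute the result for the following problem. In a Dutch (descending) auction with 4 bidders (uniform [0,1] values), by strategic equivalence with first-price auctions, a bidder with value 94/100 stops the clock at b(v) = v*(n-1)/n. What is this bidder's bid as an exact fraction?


Step 1: Dutch auctions are strategically equivalent to first-price auctions
Step 2: The equilibrium bid is b(v) = v*(n-1)/n
Step 3: b = 47/50 * 3/4
Step 4: b = 141/200

141/200


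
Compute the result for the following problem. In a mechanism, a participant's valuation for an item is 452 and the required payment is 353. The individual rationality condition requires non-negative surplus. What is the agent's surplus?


Step 1: Surplus = value - payment = 452 - 353 = 99
Step 2: IR is satisfied (surplus >= 0)

99


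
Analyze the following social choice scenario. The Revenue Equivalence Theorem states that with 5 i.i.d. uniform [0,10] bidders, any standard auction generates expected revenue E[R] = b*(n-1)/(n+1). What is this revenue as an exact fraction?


Step 1: By Revenue Equivalence, expected revenue = b*(n-1)/(n+1)
Step 2: Substituting n = 5, b = 10
Step 3: Revenue = 10*(5-1)/(5+1) = 10*4/6
Step 4: Revenue = 40/6 = 20/3

20/3


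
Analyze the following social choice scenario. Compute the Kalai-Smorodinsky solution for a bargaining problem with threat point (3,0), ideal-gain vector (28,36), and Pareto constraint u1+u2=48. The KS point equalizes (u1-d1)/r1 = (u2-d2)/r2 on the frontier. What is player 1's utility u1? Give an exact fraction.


Step 1: At the KS point, (u1-d1)/r1 = (u2-d2)/r2 = t and u1+u2 = 48
Step 2: u1 = d1 + r1*t and u2 = d2 + r2*t, so (d1 + r1*t) + (d2 + r2*t) = 48
Step 3: t = (48 - 3 - 0)/(28 + 36) = 45/64
Step 4: u1 = d1 + r1*t = 3 + 28 * 45/64 = 363/16
Step 5: (Check: u2 = d2 + r2*t = 405/16; u1+u2 = 363/16 + 405/16 = 48, on the frontier.)

363/16


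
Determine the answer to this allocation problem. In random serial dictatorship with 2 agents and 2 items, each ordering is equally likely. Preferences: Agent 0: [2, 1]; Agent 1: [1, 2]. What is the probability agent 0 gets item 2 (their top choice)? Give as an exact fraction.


Step 1: Agent 0 wants item 2
Step 2: There are 2 possible orderings of agents
Step 3: In 2 orderings, agent 0 gets item 2
Step 4: Probability = 2/2 = 1

1


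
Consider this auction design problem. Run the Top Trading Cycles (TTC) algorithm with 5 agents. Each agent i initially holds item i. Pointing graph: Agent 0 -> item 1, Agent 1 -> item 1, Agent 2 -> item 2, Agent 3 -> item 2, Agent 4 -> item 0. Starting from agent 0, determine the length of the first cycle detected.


Step 1: Trace the pointer graph from agent 0: 0 -> 1 -> 1
Step 2: A cycle is detected when we revisit agent 1
Step 3: The cycle is: 1 -> 1
Step 4: Cycle length = 1

1


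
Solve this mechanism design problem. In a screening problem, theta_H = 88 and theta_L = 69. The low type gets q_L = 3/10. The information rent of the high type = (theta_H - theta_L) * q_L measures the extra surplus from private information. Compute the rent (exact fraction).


Step 1: theta_H - theta_L = 88 - 69 = 19
Step 2: Information rent = (theta_H - theta_L) * q_L
Step 3: = 19 * 3/10
Step 4: = 57/10

57/10


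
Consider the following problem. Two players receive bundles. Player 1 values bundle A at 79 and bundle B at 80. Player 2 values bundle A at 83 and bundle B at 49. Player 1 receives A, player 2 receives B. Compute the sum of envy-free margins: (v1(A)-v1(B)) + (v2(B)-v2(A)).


Step 1: Player 1's margin = v1(A) - v1(B) = 79 - 80 = -1
Step 2: Player 2's margin = v2(B) - v2(A) = 49 - 83 = -34
Step 3: Total margin = -1 + -34 = -35

-35


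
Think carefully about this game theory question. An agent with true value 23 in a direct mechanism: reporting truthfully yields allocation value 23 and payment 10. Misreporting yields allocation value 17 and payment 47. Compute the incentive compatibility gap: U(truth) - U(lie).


Step 1: U(truth) = value - payment = 23 - 10 = 13
Step 2: U(lie) = allocation - payment = 17 - 47 = -30
Step 3: IC gap = 13 - (-30) = 43

43


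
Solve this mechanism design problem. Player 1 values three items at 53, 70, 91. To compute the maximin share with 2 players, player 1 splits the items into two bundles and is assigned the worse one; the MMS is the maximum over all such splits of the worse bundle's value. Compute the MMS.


Step 1: Item values = 53, 70, 91
Step 2: Enumerate all 2-bundle partitions and take the smaller bundle:
  Partition 1: {53} vs {70,91} -> bundles 53, 161; min = 53
  Partition 2: {70} vs {53,91} -> bundles 70, 144; min = 70
  Partition 3: {91} vs {53,70} -> bundles 91, 123; min = 91
Step 3: MMS = max(53, 70, 91) = 91

91


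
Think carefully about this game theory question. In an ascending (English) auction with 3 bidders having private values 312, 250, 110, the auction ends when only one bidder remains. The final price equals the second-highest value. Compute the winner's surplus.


Step 1: Identify the highest value: 312
Step 2: Identify the second-highest value: 250
Step 3: The final price = second-highest value = 250
Step 4: Surplus = 312 - 250 = 62

62


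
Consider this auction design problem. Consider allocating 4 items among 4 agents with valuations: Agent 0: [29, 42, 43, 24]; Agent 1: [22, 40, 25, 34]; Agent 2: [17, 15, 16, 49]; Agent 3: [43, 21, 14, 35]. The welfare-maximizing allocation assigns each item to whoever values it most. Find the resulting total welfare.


Step 1: For each item, find the maximum value among all agents.
Step 2: Item 0 -> Agent 3 (value 43)
Step 3: Item 1 -> Agent 0 (value 42)
Step 4: Item 2 -> Agent 0 (value 43)
Step 5: Item 3 -> Agent 2 (value 49)
Step 6: Total welfare = 43 + 42 + 43 + 49 = 177

177


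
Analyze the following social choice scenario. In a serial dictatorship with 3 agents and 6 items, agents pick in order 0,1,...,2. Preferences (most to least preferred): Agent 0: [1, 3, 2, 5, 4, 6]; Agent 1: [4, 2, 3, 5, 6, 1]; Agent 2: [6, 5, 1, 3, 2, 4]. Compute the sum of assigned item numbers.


Step 1: Agent 0 picks item 1
Step 2: Agent 1 picks item 4
Step 3: Agent 2 picks item 6
Step 4: Sum = 1 + 4 + 6 = 11

11


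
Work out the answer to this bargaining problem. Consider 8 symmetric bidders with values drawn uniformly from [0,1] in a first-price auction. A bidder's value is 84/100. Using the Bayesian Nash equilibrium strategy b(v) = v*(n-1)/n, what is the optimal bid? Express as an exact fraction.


Step 1: The symmetric BNE bidding function is b(v) = v * (n-1) / n
Step 2: Substitute v = 21/25 and n = 8
Step 3: b = 21/25 * 7/8
Step 4: b = 147/200

147/200


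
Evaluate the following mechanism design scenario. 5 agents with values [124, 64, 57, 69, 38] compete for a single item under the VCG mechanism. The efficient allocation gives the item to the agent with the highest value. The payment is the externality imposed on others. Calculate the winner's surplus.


Step 1: The winner is the agent with the highest value: agent 0 with value 124
Step 2: Values of other agents: [64, 57, 69, 38]
Step 3: VCG payment = max of others' values = 69
Step 4: Surplus = 124 - 69 = 55

55


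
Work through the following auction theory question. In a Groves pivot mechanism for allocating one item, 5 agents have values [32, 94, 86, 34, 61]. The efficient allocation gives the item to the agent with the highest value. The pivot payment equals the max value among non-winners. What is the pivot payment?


Step 1: The efficient winner is agent 1 with value 94
Step 2: Other agents' values: [32, 86, 34, 61]
Step 3: Pivot payment = max(others) = 86
Step 4: The winner pays 86

86


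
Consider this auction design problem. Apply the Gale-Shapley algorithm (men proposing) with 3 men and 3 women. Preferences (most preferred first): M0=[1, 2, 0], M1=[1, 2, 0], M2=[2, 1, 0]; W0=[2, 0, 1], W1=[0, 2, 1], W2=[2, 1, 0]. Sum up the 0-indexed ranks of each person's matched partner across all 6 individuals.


Step 1: Run Gale-Shapley (men propose, women hold best offer):
  M0 proposes to W1; she accepts
  M1 proposes to W1; rejected
  M1 proposes to W2; she accepts
  M2 proposes to W2; she switches from M1
  M1 proposes to W0; she accepts
Step 2: Final matching: W0-M1, W1-M0, W2-M2
Step 3: 0-indexed ranks (man's rank of his match, then woman's): 2 + 2 + 0 + 0 + 0 + 0
Step 4: Total rank sum = 4

4


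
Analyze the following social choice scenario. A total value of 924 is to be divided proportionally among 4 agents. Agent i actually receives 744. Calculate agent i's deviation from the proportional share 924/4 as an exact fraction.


Step 1: Proportional share = 924/4 = 231
Step 2: Agent's actual allocation = 744
Step 3: Excess = 744 - 231 = 513

513


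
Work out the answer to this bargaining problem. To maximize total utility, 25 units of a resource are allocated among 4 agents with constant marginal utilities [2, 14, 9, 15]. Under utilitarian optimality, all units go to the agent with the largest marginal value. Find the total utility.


Step 1: The marginal utilities are [2, 14, 9, 15]
Step 2: The highest marginal utility is 15
Step 3: All 25 units go to that agent
Step 4: Total utility = 15 * 25 = 375

375


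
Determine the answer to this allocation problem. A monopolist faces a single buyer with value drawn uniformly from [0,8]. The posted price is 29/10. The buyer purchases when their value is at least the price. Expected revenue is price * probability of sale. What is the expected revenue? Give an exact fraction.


Step 1: Posted price r = 29/10, value support [0,8]
Step 2: P(v >= r) = (8 - 29/10)/8 = 51/80
Step 3: Expected revenue = r * P(v >= r) = 29/10 * 51/80
Step 4: Revenue = 1479/800

1479/800


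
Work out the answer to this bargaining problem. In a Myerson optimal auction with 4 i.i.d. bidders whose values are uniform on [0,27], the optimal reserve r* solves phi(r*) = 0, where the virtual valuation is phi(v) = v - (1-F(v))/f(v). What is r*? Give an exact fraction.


Step 1: For U[0,27], F(v) = v/27 and f(v) = 1/27
Step 2: phi(v) = v - (1 - v/27)/(1/27) = v - (27 - v) = 2v - 27
Step 3: Set phi(r*) = 0: 2r* - 27 = 0
Step 4: r* = 27/2 (the number of bidders n = 4 does not enter)

27/2


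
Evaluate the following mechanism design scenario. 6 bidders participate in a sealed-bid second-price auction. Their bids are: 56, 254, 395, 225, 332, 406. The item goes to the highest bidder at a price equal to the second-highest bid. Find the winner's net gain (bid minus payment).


Step 1: Sort bids in descending order: 406, 395, 332, 254, 225, 56
Step 2: The winning bid is the highest: 406
Step 3: The payment equals the second-highest bid: 395
Step 4: Surplus = winner's bid - payment = 406 - 395 = 11

11


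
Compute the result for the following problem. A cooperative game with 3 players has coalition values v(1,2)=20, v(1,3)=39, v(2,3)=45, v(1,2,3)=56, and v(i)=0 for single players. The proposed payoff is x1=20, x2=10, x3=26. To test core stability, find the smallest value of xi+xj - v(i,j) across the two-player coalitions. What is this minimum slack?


Step 1: Slack for coalition (1,2): x1+x2 - v12 = 30 - 20 = 10
Step 2: Slack for coalition (1,3): x1+x3 - v13 = 46 - 39 = 7
Step 3: Slack for coalition (2,3): x2+x3 - v23 = 36 - 45 = -9
Step 4: Minimum slack = min(10, 7, -9) = -9, attained by (2,3); coalition (2,3) can block (slack < 0), so the allocation is not in the core

-9


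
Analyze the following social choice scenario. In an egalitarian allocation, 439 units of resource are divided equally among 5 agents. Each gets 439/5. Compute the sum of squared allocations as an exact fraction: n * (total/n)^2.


Step 1: Each agent's share = 439/5
Step 2: Square of each share = (439/5)^2 = 192721/25
Step 3: Sum of squares = 5 * 192721/25 = 192721/5

192721/5


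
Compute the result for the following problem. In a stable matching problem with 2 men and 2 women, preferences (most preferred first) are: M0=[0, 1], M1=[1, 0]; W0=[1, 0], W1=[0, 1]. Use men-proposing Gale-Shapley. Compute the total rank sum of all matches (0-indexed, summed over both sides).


Step 1: Run Gale-Shapley (men propose, women hold best offer):
  M0 proposes to W0; she accepts
  M1 proposes to W1; she accepts
Step 2: Final matching: W0-M0, W1-M1
Step 3: 0-indexed ranks (man's rank of his match, then woman's): 0 + 1 + 0 + 1
Step 4: Total rank sum = 2

2


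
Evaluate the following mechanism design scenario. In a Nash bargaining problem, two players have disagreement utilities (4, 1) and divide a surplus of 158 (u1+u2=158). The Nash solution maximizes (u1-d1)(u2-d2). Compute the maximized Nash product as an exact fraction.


Step 1: The Nash solution splits surplus symmetrically above the disagreement point
Step 2: u1 = (total + d1 - d2)/2 = (158 + 4 - 1)/2 = 161/2
Step 3: u2 = (total - d1 + d2)/2 = (158 - 4 + 1)/2 = 155/2
Step 4: Nash product = (161/2 - 4) * (155/2 - 1)
Step 5: = 153/2 * 153/2 = 23409/4

23409/4


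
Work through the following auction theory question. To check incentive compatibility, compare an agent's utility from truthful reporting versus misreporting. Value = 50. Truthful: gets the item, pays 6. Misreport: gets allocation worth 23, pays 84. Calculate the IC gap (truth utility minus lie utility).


Step 1: U(truth) = value - payment = 50 - 6 = 44
Step 2: U(lie) = allocation - payment = 23 - 84 = -61
Step 3: IC gap = 44 - (-61) = 105

105


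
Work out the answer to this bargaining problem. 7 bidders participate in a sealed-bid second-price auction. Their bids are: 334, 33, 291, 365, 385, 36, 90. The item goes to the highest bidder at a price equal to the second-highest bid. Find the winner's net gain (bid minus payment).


Step 1: Sort bids in descending order: 385, 365, 334, 291, 90, 36, 33
Step 2: The winning bid is the highest: 385
Step 3: The payment equals the second-highest bid: 365
Step 4: Surplus = winner's bid - payment = 385 - 365 = 20

20


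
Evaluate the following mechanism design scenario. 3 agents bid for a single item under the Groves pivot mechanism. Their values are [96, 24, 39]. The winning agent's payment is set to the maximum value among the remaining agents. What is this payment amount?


Step 1: The efficient winner is agent 0 with value 96
Step 2: Other agents' values: [24, 39]
Step 3: Pivot payment = max(others) = 39
Step 4: The winner pays 39

39


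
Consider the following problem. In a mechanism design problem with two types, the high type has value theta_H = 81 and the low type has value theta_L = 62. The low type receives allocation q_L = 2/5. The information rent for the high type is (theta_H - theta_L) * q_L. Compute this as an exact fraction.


Step 1: theta_H - theta_L = 81 - 62 = 19
Step 2: Information rent = (theta_H - theta_L) * q_L
Step 3: = 19 * 2/5
Step 4: = 38/5

38/5
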